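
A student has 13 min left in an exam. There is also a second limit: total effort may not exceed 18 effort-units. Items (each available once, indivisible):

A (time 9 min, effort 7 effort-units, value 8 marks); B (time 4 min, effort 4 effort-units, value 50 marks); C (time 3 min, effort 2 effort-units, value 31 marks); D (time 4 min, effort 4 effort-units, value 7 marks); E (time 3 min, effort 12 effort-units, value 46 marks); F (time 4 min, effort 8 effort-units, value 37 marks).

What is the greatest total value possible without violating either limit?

Feasible sets respecting both limits:
- B+C+E: time 10, effort 18, value 127
- B+C+F: time 11, effort 14, value 118
- B+E: time 7, effort 16, value 96
- B+D+F: time 12, effort 16, value 94
Best: 127 marks.

127 marks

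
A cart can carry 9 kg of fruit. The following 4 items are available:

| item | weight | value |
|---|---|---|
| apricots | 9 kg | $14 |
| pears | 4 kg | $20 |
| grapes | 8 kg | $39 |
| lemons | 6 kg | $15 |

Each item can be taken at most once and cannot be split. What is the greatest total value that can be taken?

This is a 0/1 knapsack; check combinations near the capacity.
- grapes: weight 8, value 39
- pears: weight 4, value 20
- lemons: weight 6, value 15
- apricots: weight 9, value 14
Best: $39.

$39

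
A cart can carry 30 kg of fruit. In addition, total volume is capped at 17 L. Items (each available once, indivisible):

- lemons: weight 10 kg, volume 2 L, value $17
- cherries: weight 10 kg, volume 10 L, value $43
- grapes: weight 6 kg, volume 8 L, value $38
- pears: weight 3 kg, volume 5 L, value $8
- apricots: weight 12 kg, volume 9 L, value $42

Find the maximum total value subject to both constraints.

$80

Feasible sets respecting both limits:
- grapes+apricots: weight 18, volume 17, value 80
- lemons+cherries+pears: weight 23, volume 17, value 68
- lemons+pears+apricots: weight 25, volume 16, value 67
- lemons+grapes+pears: weight 19, volume 15, value 63
Best: $80.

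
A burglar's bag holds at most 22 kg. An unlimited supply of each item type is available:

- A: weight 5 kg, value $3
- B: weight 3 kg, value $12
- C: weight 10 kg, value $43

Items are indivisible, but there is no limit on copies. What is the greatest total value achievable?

$91

Best value-per-unit is C at 43/10; filling with it alone gives 2×43 = 86.
Optimal mix: 4×B + 1×C → weight 22, value 91.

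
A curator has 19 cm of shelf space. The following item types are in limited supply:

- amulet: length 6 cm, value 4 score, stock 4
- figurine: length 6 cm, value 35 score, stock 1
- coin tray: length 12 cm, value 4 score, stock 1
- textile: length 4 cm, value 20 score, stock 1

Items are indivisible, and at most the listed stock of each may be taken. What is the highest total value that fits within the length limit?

Top feasible selections:
- 1×amulet + 1×figurine + 1×textile: length 16, value 59
- 1×figurine + 1×textile: length 10, value 55
- 2×amulet + 1×figurine: length 18, value 43
- 1×amulet + 1×figurine: length 12, value 39
Best: 59 score.

59 score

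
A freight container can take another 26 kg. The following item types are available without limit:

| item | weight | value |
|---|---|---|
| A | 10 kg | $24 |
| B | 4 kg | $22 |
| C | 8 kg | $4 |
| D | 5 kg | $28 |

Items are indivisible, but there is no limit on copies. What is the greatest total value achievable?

Best value-per-unit is D at 28/5; filling with it alone gives 5×28 = 140.
Optimal mix: 4×B + 2×D → weight 26, value 144.

$144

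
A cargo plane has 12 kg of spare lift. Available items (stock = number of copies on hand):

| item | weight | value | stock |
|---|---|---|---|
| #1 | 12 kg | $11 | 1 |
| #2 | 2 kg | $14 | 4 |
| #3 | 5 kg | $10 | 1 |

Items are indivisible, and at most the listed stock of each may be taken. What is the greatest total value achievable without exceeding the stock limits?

$56

Best selections within weight 12 and stock limits:
- 4×#2: weight 8, value 56
- 3×#2 + 1×#3: weight 11, value 52
- 3×#2: weight 6, value 42
Best: $56.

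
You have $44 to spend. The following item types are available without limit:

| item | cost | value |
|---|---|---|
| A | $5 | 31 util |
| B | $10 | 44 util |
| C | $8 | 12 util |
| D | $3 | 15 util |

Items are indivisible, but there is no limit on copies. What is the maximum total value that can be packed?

Best value-per-unit is A at 31/5; filling with it alone gives 8×31 = 248.
Optimal mix: 8×A + 1×D → cost 43, value 263.

263 util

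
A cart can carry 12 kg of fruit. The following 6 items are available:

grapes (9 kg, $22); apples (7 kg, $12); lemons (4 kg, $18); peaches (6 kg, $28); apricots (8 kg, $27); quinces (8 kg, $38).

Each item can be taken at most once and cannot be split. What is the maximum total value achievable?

This is a 0/1 knapsack; check combinations near the capacity.
- lemons+quinces: weight 4+8=12, value 18+38=56
- lemons+peaches: weight 4+6=10, value 18+28=46
- lemons+apricots: weight 4+8=12, value 18+27=45
Best: $56.

$56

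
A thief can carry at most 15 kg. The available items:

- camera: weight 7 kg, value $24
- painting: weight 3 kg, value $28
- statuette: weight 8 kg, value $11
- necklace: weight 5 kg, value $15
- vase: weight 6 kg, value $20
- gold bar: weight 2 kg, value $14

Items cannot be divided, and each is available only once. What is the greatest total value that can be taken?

$67

This is a 0/1 knapsack; check combinations near the capacity.
- camera+painting+necklace: weight 7+3+5=15, value 24+28+15=67
- camera+painting+gold bar: weight 7+3+2=12, value 24+28+14=66
- painting+necklace+vase: weight 3+5+6=14, value 28+15+20=63
- painting+vase+gold bar: weight 3+6+2=11, value 28+20+14=62
- camera+vase+gold bar: weight 7+6+2=15, value 24+20+14=58
Best: $67.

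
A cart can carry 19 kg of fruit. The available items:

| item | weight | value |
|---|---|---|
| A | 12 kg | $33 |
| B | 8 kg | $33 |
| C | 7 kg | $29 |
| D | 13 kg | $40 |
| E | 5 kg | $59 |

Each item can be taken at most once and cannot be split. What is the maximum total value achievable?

Check high-value combinations within 19 kg:
- D+E: weight 13+5=18, value 40+59=99
- B+E: weight 8+5=13, value 33+59=92
- A+E: weight 12+5=17, value 33+59=92
- C+E: weight 7+5=12, value 29+59=88
- B+C: weight 8+7=15, value 33+29=62
Best: $99.

$99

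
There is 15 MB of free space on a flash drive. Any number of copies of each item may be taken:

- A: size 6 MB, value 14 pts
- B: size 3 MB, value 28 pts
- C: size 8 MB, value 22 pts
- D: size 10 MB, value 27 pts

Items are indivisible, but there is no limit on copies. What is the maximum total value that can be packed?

Best value-per-unit is B at 28/3, and filling with it alone uses size 5×3=15. No mix of the others beats 5×28 = 140.

140 pts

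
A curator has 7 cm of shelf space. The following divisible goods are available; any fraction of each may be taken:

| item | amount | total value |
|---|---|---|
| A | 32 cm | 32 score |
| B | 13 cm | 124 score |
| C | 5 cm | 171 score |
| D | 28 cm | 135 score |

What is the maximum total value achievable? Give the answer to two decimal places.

190.08

Take in order of value per unit:
- C (171/5 per unit): all 5 → value 171, running total 171.00
- B (124/13 per unit): 2 of 13 → value 2×124/13 = 19.0769, running total 190.08
Total 190.08.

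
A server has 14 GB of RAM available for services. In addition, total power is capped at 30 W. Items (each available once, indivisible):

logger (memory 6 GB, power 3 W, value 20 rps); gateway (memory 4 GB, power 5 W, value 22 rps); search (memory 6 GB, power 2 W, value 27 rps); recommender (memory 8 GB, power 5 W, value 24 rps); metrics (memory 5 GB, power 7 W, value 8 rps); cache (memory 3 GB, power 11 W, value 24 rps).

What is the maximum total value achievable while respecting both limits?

Feasible sets respecting both limits:
- gateway+search+cache: memory 13, power 18, value 73
- logger+gateway+cache: memory 13, power 19, value 66
- search+metrics+cache: memory 14, power 20, value 59
Best: 73 rps.

73 rps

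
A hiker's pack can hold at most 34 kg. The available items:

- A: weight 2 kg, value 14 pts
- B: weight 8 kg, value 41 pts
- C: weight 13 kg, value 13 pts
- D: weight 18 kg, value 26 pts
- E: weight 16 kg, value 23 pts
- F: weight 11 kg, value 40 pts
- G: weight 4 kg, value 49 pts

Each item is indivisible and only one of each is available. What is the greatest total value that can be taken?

This is a 0/1 knapsack; check combinations near the capacity.
- A+B+F+G: weight 2+8+11+4=25, value 14+41+40+49=144
- B+F+G: weight 8+11+4=23, value 41+40+49=130
- A+B+D+G: weight 2+8+18+4=32, value 14+41+26+49=130
- A+B+E+G: weight 2+8+16+4=30, value 14+41+23+49=127
- A+E+F+G: weight 2+16+11+4=33, value 14+23+40+49=126
Best: 144 pts.

144 pts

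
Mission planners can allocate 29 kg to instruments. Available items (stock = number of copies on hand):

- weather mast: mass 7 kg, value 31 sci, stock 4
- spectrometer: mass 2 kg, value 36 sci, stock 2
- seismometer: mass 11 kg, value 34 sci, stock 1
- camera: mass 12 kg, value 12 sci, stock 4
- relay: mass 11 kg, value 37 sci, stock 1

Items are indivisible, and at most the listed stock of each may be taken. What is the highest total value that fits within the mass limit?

Best selections within mass 29 and stock limits:
- 2×weather mast + 2×spectrometer + 1×relay: mass 29, value 171
- 2×weather mast + 2×spectrometer + 1×seismometer: mass 29, value 168
Best: 171 sci.

171 sci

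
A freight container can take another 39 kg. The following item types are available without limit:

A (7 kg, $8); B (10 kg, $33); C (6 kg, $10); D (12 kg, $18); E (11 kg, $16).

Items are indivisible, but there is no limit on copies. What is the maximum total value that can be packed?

Best value-per-unit is B at 33/10; filling with it alone gives 3×33 = 99.
Optimal mix: 3×B + 1×C → weight 36, value 109.

$109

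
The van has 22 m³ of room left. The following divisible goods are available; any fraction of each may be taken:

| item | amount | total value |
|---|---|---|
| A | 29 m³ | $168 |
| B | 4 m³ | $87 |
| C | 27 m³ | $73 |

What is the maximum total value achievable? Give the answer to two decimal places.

Take in order of value per unit:
- B (87/4 per unit): all 4 → value 87, running total 87.00
- A (168/29 per unit): 18 of 29 → value 18×168/29 = 104.2759, running total 191.28
Total 191.28.

191.28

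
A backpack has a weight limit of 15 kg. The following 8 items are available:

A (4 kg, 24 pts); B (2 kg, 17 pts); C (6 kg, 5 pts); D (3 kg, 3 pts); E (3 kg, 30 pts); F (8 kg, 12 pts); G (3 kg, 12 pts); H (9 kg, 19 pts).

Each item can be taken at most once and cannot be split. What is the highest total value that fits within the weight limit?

Check high-value combinations within 15 kg:
- A+B+D+E+G: weight 4+2+3+3+3=15, value 24+17+3+30+12=86
- A+B+E+G: weight 4+2+3+3=12, value 24+17+30+12=83
- A+B+C+E: weight 4+2+6+3=15, value 24+17+5+30=76
- A+B+D+E: weight 4+2+3+3=12, value 24+17+3+30=74
Best: 86 pts.

86 pts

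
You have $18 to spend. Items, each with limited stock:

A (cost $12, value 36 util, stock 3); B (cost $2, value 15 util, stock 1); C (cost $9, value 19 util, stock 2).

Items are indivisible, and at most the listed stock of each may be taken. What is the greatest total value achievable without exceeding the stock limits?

Best selections within cost 18 and stock limits:
- 1×A + 1×B: cost 14, value 51
- 2×C: cost 18, value 38
- 1×A: cost 12, value 36
- 1×B + 1×C: cost 11, value 34
Best: 51 util.

51 util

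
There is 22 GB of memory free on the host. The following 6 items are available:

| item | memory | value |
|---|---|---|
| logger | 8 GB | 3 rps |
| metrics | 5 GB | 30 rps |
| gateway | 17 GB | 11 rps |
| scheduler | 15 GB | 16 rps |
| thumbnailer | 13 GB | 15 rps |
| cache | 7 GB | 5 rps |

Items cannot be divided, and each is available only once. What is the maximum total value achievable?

This is a 0/1 knapsack; check combinations near the capacity.
- metrics+scheduler: memory 5+15=20, value 30+16=46
- metrics+thumbnailer: memory 5+13=18, value 30+15=45
- metrics+gateway: memory 5+17=22, value 30+11=41
- logger+metrics+cache: memory 8+5+7=20, value 3+30+5=38
Best: 46 rps.

46 rps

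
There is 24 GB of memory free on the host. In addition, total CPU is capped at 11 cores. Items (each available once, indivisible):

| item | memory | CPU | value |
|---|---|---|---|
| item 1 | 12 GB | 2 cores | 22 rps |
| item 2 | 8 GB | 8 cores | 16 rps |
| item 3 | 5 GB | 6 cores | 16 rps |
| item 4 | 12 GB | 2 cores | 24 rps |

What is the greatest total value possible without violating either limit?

46 rps

Feasible sets respecting both limits:
- item 1+item 4: memory 24, CPU 4, value 46
- item 2+item 4: memory 20, CPU 10, value 40
- item 3+item 4: memory 17, CPU 8, value 40
Best: 46 rps.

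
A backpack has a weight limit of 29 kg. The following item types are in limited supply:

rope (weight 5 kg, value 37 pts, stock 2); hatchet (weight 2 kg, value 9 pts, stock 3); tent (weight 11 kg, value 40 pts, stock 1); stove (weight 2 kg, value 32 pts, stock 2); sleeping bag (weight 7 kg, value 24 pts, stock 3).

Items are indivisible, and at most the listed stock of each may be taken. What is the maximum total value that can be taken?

196 pts

Top feasible selections:
- 2×rope + 2×hatchet + 1×tent + 2×stove: weight 29, value 196
- 2×rope + 3×hatchet + 2×stove + 1×sleeping bag: weight 27, value 189
- 2×rope + 1×hatchet + 1×tent + 2×stove: weight 27, value 187
Best: 196 pts.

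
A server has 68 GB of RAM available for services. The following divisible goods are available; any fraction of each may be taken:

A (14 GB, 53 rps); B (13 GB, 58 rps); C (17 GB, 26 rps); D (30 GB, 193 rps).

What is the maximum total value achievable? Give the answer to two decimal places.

320.82

Take in order of value per unit:
- D (193/30 per unit): all 30 → value 193, running total 193.00
- B (58/13 per unit): all 13 → value 58, running total 251.00
- A (53/14 per unit): all 14 → value 53, running total 304.00
- C (26/17 per unit): 11 of 17 → value 11×26/17 = 16.8235, running total 320.82
Total 320.82.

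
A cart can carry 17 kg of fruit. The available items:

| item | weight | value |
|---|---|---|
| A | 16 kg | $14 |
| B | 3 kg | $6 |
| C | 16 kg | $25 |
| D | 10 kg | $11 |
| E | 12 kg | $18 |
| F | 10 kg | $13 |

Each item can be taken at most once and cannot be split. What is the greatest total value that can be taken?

$25

Check high-value combinations within 17 kg:
- C: weight 16, value 25
- B+E: weight 3+12=15, value 6+18=24
- B+F: weight 3+10=13, value 6+13=19
- E: weight 12, value 18
Best: $25.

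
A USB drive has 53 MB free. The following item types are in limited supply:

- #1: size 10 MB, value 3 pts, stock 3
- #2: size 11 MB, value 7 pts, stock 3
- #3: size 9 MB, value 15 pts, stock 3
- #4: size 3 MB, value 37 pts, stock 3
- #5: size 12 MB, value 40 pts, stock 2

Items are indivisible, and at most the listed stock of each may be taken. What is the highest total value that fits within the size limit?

221 pts

Top feasible selections:
- 2×#3 + 3×#4 + 2×#5: size 51, value 221
- 1×#2 + 1×#3 + 3×#4 + 2×#5: size 53, value 213
- 1×#1 + 1×#3 + 3×#4 + 2×#5: size 52, value 209
- 1×#3 + 3×#4 + 2×#5: size 42, value 206
Best: 221 pts.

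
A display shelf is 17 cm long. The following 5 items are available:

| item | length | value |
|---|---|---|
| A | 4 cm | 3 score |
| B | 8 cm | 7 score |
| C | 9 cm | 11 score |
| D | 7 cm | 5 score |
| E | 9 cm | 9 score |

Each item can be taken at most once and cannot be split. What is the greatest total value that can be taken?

18 score

Check high-value combinations within 17 cm:
- B+C: length 8+9=17, value 7+11=18
- C+D: length 9+7=16, value 11+5=16
- B+E: length 8+9=17, value 7+9=16
- A+C: length 4+9=13, value 3+11=14
Best: 18 score.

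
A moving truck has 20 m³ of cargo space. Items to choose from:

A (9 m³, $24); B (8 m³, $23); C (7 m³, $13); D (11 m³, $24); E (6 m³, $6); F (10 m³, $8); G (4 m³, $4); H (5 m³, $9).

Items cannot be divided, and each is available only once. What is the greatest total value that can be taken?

$48

Check high-value combinations within 20 m³:
- A+D: volume 9+11=20, value 24+24=48
- A+B: volume 9+8=17, value 24+23=47
- B+D: volume 8+11=19, value 23+24=47
Best: $48.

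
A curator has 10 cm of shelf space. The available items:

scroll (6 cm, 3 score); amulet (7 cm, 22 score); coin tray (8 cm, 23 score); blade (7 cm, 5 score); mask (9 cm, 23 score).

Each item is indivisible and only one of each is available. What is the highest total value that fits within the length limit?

Check high-value combinations within 10 cm:
- coin tray: length 8, value 23
- mask: length 9, value 23
- amulet: length 7, value 22
- blade: length 7, value 5
Best: 23 score.

23 score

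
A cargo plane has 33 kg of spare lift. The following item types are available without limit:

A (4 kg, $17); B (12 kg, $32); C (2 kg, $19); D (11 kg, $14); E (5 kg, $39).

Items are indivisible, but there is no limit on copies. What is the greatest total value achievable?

Best value-per-unit is C at 19/2; filling with it alone gives 16×19 = 304.
Optimal mix: 14×C + 1×E → weight 33, value 305.

$305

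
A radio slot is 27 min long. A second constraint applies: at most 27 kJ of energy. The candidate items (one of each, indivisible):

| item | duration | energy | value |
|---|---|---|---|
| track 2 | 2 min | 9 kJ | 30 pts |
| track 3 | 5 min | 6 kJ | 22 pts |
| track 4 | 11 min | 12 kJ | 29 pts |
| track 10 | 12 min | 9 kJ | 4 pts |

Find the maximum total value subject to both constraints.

Feasible sets respecting both limits:
- track 2+track 3+track 4: duration 18, energy 27, value 81
- track 2+track 4: duration 13, energy 21, value 59
- track 2+track 3+track 10: duration 19, energy 24, value 56
Best: 81 pts.

81 pts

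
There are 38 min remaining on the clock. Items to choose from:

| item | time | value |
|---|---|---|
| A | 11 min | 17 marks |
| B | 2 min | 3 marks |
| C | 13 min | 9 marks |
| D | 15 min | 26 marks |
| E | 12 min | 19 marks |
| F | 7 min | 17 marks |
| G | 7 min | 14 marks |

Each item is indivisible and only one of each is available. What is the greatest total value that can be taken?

Check high-value combinations within 38 min:
- A+E+F+G: time 11+12+7+7=37, value 17+19+17+14=67
- B+D+E+F: time 2+15+12+7=36, value 3+26+19+17=65
- A+B+D+F: time 11+2+15+7=35, value 17+3+26+17=63
Best: 67 marks.

67 marks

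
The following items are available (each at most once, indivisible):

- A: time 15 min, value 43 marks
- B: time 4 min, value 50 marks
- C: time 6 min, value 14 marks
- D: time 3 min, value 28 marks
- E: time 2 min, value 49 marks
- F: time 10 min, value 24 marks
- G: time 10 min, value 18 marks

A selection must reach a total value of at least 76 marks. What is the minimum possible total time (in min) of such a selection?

5

Subsets with value ≥ 76, sorted by total time:
- D+E: time 5, value 77
- B+E: time 6, value 99
- B+D: time 7, value 78
- B+D+E: time 9, value 127
Minimum time: 5 min.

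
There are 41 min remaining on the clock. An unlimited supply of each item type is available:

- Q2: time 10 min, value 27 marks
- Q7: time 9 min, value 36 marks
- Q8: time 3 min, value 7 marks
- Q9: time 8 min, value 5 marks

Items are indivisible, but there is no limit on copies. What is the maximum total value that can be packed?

Best value-per-unit is Q7 at 36/9; filling with it alone gives 4×36 = 144.
Optimal mix: 4×Q7 + 1×Q8 → time 39, value 151.

151 marks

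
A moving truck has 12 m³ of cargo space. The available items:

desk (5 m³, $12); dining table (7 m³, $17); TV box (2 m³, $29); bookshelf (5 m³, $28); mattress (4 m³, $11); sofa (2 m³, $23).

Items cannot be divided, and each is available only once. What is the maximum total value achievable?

$80

Check high-value combinations within 12 m³:
- TV box+bookshelf+sofa: volume 2+5+2=9, value 29+28+23=80
- dining table+TV box+sofa: volume 7+2+2=11, value 17+29+23=69
- desk+TV box+bookshelf: volume 5+2+5=12, value 12+29+28=69
Best: $80.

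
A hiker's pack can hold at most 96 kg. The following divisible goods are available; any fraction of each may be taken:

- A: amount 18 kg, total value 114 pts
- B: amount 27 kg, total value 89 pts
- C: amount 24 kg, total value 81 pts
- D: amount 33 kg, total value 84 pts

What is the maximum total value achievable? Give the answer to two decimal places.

352.73

Take in order of value per unit:
- A (114/18 per unit): all 18 → value 114, running total 114.00
- C (81/24 per unit): all 24 → value 81, running total 195.00
- B (89/27 per unit): all 27 → value 89, running total 284.00
- D (84/33 per unit): 27 of 33 → value 27×84/33 = 68.7273, running total 352.73
Total 352.73.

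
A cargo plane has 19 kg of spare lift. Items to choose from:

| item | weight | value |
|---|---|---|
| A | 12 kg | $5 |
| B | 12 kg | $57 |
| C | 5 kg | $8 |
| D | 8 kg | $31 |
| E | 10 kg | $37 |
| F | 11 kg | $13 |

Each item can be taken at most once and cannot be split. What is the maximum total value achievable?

$68

Check high-value combinations within 19 kg:
- D+E: weight 8+10=18, value 31+37=68
- B+C: weight 12+5=17, value 57+8=65
- B: weight 12, value 57
- C+E: weight 5+10=15, value 8+37=45
Best: $68.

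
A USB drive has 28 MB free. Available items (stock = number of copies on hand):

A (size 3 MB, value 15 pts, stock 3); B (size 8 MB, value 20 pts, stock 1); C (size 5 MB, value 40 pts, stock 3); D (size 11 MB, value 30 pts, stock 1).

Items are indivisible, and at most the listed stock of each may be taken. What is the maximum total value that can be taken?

Top feasible selections:
- 3×A + 3×C: size 24, value 165
- 1×A + 1×B + 3×C: size 26, value 155
- 2×A + 3×C: size 21, value 150
- 3×C + 1×D: size 26, value 150
Best: 165 pts.

165 pts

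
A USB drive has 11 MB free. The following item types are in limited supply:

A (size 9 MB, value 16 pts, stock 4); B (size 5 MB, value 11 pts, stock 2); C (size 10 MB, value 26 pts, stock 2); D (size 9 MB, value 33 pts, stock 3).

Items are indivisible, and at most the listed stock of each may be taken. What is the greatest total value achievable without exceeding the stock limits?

Best selections within size 11 and stock limits:
- 1×D: size 9, value 33
- 1×C: size 10, value 26
- 2×B: size 10, value 22
- 1×A: size 9, value 16
Best: 33 pts.

33 pts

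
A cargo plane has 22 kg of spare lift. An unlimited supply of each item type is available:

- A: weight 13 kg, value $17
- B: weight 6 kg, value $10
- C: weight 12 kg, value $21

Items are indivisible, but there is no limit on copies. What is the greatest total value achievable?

Best value-per-unit is C at 21/12; filling with it alone gives 1×21 = 21.
Optimal mix: 1×B + 1×C → weight 18, value 31.

$31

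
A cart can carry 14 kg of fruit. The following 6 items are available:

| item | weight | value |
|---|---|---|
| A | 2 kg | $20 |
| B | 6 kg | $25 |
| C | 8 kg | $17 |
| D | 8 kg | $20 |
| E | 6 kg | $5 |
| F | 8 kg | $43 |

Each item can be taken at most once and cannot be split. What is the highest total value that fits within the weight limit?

$68

Check high-value combinations within 14 kg:
- B+F: weight 6+8=14, value 25+43=68
- A+F: weight 2+8=10, value 20+43=63
- A+B+E: weight 2+6+6=14, value 20+25+5=50
Best: $68.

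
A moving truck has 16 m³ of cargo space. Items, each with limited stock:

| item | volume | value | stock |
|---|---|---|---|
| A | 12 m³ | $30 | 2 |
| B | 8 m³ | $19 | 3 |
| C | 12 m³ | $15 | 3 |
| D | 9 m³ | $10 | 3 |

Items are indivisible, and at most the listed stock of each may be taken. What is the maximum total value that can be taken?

$38

Best selections within volume 16 and stock limits:
- 2×B: volume 16, value 38
- 1×A: volume 12, value 30
Best: $38.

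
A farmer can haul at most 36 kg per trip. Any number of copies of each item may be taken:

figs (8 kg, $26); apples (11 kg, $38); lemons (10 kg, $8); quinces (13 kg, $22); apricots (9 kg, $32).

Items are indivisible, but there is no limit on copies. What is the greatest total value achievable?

$128

Best value-per-unit is apricots at 32/9, and filling with it alone uses weight 4×9=36. No mix of the others beats 4×32 = 128.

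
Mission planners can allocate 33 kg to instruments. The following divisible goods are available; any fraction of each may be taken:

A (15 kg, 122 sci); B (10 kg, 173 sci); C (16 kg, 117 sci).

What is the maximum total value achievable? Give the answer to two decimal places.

353.50

Take in order of value per unit:
- B (173/10 per unit): all 10 → value 173, running total 173.00
- A (122/15 per unit): all 15 → value 122, running total 295.00
- C (117/16 per unit): 8 of 16 → value 8×117/16 = 58.5000, running total 353.50
Total 353.50.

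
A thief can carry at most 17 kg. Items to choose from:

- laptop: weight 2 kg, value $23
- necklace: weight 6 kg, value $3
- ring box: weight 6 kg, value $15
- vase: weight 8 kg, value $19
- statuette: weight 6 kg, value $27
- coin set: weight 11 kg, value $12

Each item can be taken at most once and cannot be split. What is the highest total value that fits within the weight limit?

This is a 0/1 knapsack; check combinations near the capacity.
- laptop+vase+statuette: weight 2+8+6=16, value 23+19+27=69
- laptop+ring box+statuette: weight 2+6+6=14, value 23+15+27=65
- laptop+ring box+vase: weight 2+6+8=16, value 23+15+19=57
Best: $69.

$69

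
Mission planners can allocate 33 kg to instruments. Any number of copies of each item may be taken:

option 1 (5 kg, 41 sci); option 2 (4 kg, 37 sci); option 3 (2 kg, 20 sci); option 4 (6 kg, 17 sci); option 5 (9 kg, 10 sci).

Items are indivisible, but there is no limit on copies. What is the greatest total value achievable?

321 sci

Best value-per-unit is option 3 at 20/2; filling with it alone gives 16×20 = 320.
Optimal mix: 1×option 1 + 14×option 3 → mass 33, value 321.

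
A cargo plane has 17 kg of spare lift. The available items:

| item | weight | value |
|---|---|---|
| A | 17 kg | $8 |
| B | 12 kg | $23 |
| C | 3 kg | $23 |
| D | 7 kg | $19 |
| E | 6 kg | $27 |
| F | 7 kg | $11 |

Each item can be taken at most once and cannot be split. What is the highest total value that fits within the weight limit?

Check high-value combinations within 17 kg:
- C+D+E: weight 3+7+6=16, value 23+19+27=69
- C+E+F: weight 3+6+7=16, value 23+27+11=61
- C+D+F: weight 3+7+7=17, value 23+19+11=53
- C+E: weight 3+6=9, value 23+27=50
Best: $69.

$69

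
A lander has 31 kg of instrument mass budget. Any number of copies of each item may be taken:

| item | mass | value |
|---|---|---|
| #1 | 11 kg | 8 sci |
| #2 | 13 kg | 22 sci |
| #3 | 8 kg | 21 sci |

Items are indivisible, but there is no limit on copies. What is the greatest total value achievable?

64 sci

Best value-per-unit is #3 at 21/8; filling with it alone gives 3×21 = 63.
Optimal mix: 1×#2 + 2×#3 → mass 29, value 64.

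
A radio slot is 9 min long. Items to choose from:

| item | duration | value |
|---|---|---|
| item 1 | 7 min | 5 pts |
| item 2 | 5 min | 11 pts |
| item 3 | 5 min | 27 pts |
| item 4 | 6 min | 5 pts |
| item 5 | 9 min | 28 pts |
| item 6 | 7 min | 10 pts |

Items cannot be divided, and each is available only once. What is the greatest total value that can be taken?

Check high-value combinations within 9 min:
- item 5: duration 9, value 28
- item 3: duration 5, value 27
- item 2: duration 5, value 11
Best: 28 pts.

28 pts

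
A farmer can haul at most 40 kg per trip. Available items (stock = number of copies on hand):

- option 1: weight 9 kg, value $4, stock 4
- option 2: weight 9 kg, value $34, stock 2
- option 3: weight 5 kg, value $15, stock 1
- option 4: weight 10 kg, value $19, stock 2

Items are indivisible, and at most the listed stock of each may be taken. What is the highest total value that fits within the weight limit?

$106

Top feasible selections:
- 2×option 2 + 2×option 4: weight 38, value 106
- 2×option 2 + 1×option 3 + 1×option 4: weight 33, value 102
Best: $106.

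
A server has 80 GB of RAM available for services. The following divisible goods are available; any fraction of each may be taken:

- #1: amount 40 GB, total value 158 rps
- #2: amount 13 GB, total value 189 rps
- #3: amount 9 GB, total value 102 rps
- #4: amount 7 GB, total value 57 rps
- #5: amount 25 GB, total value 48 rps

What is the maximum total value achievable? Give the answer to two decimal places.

Take in order of value per unit:
- #2 (189/13 per unit): all 13 → value 189, running total 189.00
- #3 (102/9 per unit): all 9 → value 102, running total 291.00
- #4 (57/7 per unit): all 7 → value 57, running total 348.00
- #1 (158/40 per unit): all 40 → value 158, running total 506.00
- #5 (48/25 per unit): 11 of 25 → value 11×48/25 = 21.1200, running total 527.12
Total 527.12.

527.12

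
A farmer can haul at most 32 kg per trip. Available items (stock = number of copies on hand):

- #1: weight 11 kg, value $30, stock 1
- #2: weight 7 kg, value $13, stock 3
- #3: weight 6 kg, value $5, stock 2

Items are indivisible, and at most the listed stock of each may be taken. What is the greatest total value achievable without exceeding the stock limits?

$69

Best selections within weight 32 and stock limits:
- 1×#1 + 3×#2: weight 32, value 69
- 1×#1 + 2×#2 + 1×#3: weight 31, value 61
- 1×#1 + 2×#2: weight 25, value 56
Best: $69.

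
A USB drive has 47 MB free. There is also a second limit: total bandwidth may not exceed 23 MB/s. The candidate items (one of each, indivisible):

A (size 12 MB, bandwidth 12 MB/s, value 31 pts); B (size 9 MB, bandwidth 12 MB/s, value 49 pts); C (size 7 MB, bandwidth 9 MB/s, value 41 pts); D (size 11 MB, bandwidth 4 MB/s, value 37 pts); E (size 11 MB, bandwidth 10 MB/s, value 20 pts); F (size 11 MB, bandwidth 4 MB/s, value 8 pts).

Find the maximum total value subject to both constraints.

Feasible sets respecting both limits:
- C+D+E: size 29, bandwidth 23, value 98
- B+D+F: size 31, bandwidth 20, value 94
- B+C: size 16, bandwidth 21, value 90
Best: 98 pts.

98 pts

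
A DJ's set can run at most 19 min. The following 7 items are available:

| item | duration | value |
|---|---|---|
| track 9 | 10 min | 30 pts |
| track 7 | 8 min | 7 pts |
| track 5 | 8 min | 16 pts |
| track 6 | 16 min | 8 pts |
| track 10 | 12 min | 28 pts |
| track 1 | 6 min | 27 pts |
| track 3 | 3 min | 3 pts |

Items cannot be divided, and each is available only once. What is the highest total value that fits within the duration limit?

60 pts

This is a 0/1 knapsack; check combinations near the capacity.
- track 9+track 1+track 3: duration 10+6+3=19, value 30+27+3=60
- track 9+track 1: duration 10+6=16, value 30+27=57
- track 10+track 1: duration 12+6=18, value 28+27=55
Best: 60 pts.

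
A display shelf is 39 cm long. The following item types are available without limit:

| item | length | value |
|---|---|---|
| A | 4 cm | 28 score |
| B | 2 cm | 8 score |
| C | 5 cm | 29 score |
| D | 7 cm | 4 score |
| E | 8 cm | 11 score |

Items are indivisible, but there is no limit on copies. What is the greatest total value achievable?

Best value-per-unit is A at 28/4; filling with it alone gives 9×28 = 252.
Optimal mix: 8×A + 1×B + 1×C → length 39, value 261.

261 score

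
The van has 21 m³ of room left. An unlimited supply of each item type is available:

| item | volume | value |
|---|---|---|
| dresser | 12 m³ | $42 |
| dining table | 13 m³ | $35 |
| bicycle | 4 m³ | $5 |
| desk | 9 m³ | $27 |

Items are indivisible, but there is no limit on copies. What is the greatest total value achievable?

Best value-per-unit is dresser at 42/12; filling with it alone gives 1×42 = 42.
Optimal mix: 1×dresser + 1×desk → volume 21, value 69.

$69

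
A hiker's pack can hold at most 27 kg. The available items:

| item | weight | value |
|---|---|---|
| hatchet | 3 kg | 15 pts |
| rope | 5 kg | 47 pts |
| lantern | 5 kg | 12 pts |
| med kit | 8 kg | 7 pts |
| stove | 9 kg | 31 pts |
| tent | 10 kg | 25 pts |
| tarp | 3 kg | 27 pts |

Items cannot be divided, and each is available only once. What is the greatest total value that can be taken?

Check high-value combinations within 27 kg:
- hatchet+rope+lantern+stove+tarp: weight 3+5+5+9+3=25, value 15+47+12+31+27=132
- rope+stove+tent+tarp: weight 5+9+10+3=27, value 47+31+25+27=130
- hatchet+rope+lantern+tent+tarp: weight 3+5+5+10+3=26, value 15+47+12+25+27=126
- hatchet+rope+stove+tarp: weight 3+5+9+3=20, value 15+47+31+27=120
- hatchet+rope+stove+tent: weight 3+5+9+10=27, value 15+47+31+25=118
Best: 132 pts.

132 pts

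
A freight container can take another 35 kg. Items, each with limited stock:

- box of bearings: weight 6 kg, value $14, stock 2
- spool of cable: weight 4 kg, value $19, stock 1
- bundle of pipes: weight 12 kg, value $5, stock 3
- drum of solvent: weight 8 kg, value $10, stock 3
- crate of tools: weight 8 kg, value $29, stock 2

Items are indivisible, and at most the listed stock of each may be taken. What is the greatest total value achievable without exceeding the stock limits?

Best selections within weight 35 and stock limits:
- 2×box of bearings + 1×spool of cable + 2×crate of tools: weight 32, value 105
- 1×box of bearings + 1×spool of cable + 1×drum of solvent + 2×crate of tools: weight 34, value 101
- 1×box of bearings + 1×spool of cable + 2×crate of tools: weight 26, value 91
Best: $105.

$105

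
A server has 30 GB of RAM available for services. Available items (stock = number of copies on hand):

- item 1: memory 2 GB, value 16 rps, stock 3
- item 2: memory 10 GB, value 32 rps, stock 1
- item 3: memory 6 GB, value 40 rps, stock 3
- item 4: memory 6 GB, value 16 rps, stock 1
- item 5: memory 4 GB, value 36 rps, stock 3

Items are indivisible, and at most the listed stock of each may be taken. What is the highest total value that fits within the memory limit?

Top feasible selections:
- 3×item 1 + 2×item 3 + 3×item 5: memory 30, value 236
- 3×item 3 + 3×item 5: memory 30, value 228
- 2×item 1 + 3×item 3 + 2×item 5: memory 30, value 224
Best: 236 rps.

236 rps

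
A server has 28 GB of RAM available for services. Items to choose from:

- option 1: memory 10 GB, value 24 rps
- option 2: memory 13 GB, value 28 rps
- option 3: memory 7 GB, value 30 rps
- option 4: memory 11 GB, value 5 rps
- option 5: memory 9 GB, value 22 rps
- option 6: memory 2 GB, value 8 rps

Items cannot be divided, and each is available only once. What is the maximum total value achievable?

84 rps

Check high-value combinations within 28 GB:
- option 1+option 3+option 5+option 6: memory 10+7+9+2=28, value 24+30+22+8=84
- option 1+option 3+option 5: memory 10+7+9=26, value 24+30+22=76
- option 2+option 3+option 6: memory 13+7+2=22, value 28+30+8=66
- option 1+option 3+option 6: memory 10+7+2=19, value 24+30+8=62
- option 3+option 5+option 6: memory 7+9+2=18, value 30+22+8=60
Best: 84 rps.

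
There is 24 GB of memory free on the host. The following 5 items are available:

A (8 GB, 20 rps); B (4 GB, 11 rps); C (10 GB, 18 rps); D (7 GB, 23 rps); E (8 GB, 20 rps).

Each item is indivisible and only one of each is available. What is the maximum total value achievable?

This is a 0/1 knapsack; check combinations near the capacity.
- A+D+E: memory 8+7+8=23, value 20+23+20=63
- A+B+D: memory 8+4+7=19, value 20+11+23=54
- B+D+E: memory 4+7+8=19, value 11+23+20=54
- B+C+D: memory 4+10+7=21, value 11+18+23=52
Best: 63 rps.

63 rps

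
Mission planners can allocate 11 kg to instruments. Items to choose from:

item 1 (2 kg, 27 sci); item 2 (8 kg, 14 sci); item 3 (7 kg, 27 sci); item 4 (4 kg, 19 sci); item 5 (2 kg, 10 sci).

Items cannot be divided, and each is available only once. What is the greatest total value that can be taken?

Check high-value combinations within 11 kg:
- item 1+item 3+item 5: mass 2+7+2=11, value 27+27+10=64
- item 1+item 4+item 5: mass 2+4+2=8, value 27+19+10=56
- item 1+item 3: mass 2+7=9, value 27+27=54
- item 1+item 4: mass 2+4=6, value 27+19=46
- item 3+item 4: mass 7+4=11, value 27+19=46
Best: 64 sci.

64 sci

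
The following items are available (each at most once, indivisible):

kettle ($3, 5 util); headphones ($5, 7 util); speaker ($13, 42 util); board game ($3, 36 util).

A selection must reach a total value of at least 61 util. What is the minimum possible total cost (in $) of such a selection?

16

Subsets with value ≥ 61, sorted by total cost:
- speaker+board game: cost 16, value 78
- kettle+speaker+board game: cost 19, value 83
Minimum cost: 16 $.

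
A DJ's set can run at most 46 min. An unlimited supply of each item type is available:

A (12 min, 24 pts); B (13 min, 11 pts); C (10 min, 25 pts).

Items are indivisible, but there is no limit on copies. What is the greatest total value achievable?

100 pts

Best value-per-unit is C at 25/10, and filling with it alone uses duration 4×10=40. No mix of the others beats 4×25 = 100.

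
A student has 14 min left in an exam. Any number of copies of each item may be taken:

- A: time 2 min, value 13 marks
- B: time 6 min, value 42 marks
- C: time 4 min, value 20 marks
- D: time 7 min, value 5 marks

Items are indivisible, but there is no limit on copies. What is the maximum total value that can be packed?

Best value-per-unit is B at 42/6; filling with it alone gives 2×42 = 84.
Optimal mix: 1×A + 2×B → time 14, value 97.

97 marks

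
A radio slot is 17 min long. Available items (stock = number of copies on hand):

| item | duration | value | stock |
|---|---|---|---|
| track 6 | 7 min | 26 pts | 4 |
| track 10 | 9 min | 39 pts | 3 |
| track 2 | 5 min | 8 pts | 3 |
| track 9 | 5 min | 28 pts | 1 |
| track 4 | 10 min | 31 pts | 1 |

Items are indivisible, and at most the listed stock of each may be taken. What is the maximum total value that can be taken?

Top feasible selections:
- 1×track 10 + 1×track 9: duration 14, value 67
- 1×track 6 + 1×track 10: duration 16, value 65
- 1×track 6 + 1×track 2 + 1×track 9: duration 17, value 62
- 1×track 9 + 1×track 4: duration 15, value 59
Best: 67 pts.

67 pts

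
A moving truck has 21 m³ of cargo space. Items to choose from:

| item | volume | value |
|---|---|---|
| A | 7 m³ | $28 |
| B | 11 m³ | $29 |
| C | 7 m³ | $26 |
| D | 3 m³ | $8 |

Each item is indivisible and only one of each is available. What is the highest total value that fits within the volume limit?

This is a 0/1 knapsack; check combinations near the capacity.
- A+B+D: volume 7+11+3=21, value 28+29+8=65
- B+C+D: volume 11+7+3=21, value 29+26+8=63
- A+C+D: volume 7+7+3=17, value 28+26+8=62
Best: $65.

$65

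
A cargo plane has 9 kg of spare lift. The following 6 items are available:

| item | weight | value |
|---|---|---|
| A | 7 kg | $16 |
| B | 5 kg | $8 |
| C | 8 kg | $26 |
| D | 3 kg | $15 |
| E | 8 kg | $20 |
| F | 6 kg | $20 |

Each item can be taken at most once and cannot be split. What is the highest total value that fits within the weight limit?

$35

Check high-value combinations within 9 kg:
- D+F: weight 3+6=9, value 15+20=35
- C: weight 8, value 26
- B+D: weight 5+3=8, value 8+15=23
- F: weight 6, value 20
Best: $35.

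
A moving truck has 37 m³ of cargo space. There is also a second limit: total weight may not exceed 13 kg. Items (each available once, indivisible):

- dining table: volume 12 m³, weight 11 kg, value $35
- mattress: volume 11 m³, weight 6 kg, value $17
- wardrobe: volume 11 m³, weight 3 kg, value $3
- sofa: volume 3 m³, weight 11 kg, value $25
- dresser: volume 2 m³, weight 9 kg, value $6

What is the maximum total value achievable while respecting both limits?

$35

Feasible sets respecting both limits:
- dining table: volume 12, weight 11, value 35
- sofa: volume 3, weight 11, value 25
- mattress+wardrobe: volume 22, weight 9, value 20
Best: $35.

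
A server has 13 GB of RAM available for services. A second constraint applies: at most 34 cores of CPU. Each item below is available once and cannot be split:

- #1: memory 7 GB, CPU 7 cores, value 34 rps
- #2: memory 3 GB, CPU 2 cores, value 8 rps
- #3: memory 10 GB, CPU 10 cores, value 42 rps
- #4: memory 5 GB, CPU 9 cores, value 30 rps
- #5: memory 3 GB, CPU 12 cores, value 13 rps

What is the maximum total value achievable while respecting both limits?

64 rps

Feasible sets respecting both limits:
- #1+#4: memory 12, CPU 16, value 64
- #1+#2+#5: memory 13, CPU 21, value 55
- #3+#5: memory 13, CPU 22, value 55
- #2+#4+#5: memory 11, CPU 23, value 51
Best: 64 rps.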